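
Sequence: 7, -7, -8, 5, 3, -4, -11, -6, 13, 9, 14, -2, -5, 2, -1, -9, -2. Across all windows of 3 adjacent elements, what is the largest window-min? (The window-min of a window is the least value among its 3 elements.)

7 -7 -8 → min -8
-7 -8 5 → min -8
-8 5 3 → min -8
5 3 -4 → min -4
3 -4 -11 → min -11
-4 -11 -6 → min -11
-11 -6 13 → min -11
-6 13 9 → min -6
13 9 14 → min 9
9 14 -2 → min -2
14 -2 -5 → min -5
-2 -5 2 → min -5
-5 2 -1 → min -5
2 -1 -9 → min -9
-1 -9 -2 → min -9
Largest of these is 9.

9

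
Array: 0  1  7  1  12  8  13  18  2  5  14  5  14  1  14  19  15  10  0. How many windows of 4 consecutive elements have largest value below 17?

[0, 1, 7, 1] → max 7  < 17 ✓
[1, 7, 1, 12] → max 12  < 17 ✓
[7, 1, 12, 8] → max 12  < 17 ✓
[1, 12, 8, 13] → max 13  < 17 ✓
[12, 8, 13, 18] → max 18
[8, 13, 18, 2] → max 18
[13, 18, 2, 5] → max 18
[18, 2, 5, 14] → max 18
[2, 5, 14, 5] → max 14  < 17 ✓
[5, 14, 5, 14] → max 14  < 17 ✓
[14, 5, 14, 1] → max 14  < 17 ✓
[5, 14, 1, 14] → max 14  < 17 ✓
[14, 1, 14, 19] → max 19
[1, 14, 19, 15] → max 19
[14, 19, 15, 10] → max 19
[19, 15, 10, 0] → max 19
8 windows satisfy the condition.

8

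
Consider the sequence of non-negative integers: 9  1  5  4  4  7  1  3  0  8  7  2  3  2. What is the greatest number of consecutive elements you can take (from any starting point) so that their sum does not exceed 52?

13

Extend to the right; shrink from the left whenever the sum exceeds 52:
add 9: [9] sum 9, len 1
add 1: [9, 1] sum 10, len 2
add 5: [9, 1, 5] sum 15, len 3
add 4: [9, 1, 5, 4] sum 19, len 4
add 4: [9, 1, 5, 4, 4] sum 23, len 5
add 7: [9, 1, 5, 4, 4, 7] sum 30, len 6
add 1: [9, 1, 5, 4, 4, 7, 1] sum 31, len 7
add 3: [9, 1, 5, 4, 4, 7, 1, 3] sum 34, len 8
add 0: [9, 1, 5, 4, 4, 7, 1, 3, 0] sum 34, len 9
add 8: [9, 1, 5, 4, 4, 7, 1, 3, 0, 8] sum 42, len 10
add 7: [9, 1, 5, 4, 4, 7, 1, 3, 0, 8, 7] sum 49, len 11
add 2: [9, 1, 5, 4, 4, 7, 1, 3, 0, 8, 7, 2] sum 51, len 12
add 3: [1, 5, 4, 4, 7, 1, 3, 0, 8, 7, 2, 3] sum 45, len 12
add 2: [1, 5, 4, 4, 7, 1, 3, 0, 8, 7, 2, 3, 2] sum 47, len 13
Longest length seen: 13.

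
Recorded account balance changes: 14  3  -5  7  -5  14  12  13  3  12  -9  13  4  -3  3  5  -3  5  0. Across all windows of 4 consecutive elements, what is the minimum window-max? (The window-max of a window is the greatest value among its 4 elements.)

5

[14, 3, -5, 7] → max 14
[3, -5, 7, -5] → max 7
[-5, 7, -5, 14] → max 14
[7, -5, 14, 12] → max 14
[-5, 14, 12, 13] → max 14
[14, 12, 13, 3] → max 14
[12, 13, 3, 12] → max 13
[13, 3, 12, -9] → max 13
[3, 12, -9, 13] → max 13
[12, -9, 13, 4] → max 13
[-9, 13, 4, -3] → max 13
[13, 4, -3, 3] → max 13
[4, -3, 3, 5] → max 5
[-3, 3, 5, -3] → max 5
[3, 5, -3, 5] → max 5
[5, -3, 5, 0] → max 5
Minimum of these is 5.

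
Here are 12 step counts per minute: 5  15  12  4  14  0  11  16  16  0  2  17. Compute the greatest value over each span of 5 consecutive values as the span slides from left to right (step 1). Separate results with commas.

15, 15, 14, 16, 16, 16, 16, 17

5 15 12 4 14 → max 15
15 12 4 14 0 → max 15
12 4 14 0 11 → max 14
4 14 0 11 16 → max 16
14 0 11 16 16 → max 16
0 11 16 16 0 → max 16
11 16 16 0 2 → max 16
16 16 0 2 17 → max 17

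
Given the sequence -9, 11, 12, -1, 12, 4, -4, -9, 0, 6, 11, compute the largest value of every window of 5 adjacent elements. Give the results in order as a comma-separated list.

Sliding a size-5 window across the 11 values:
[-9, 11, 12, -1, 12] → max 12
[11, 12, -1, 12, 4] → max 12
[12, -1, 12, 4, -4] → max 12
[-1, 12, 4, -4, -9] → max 12
[12, 4, -4, -9, 0] → max 12
[4, -4, -9, 0, 6] → max 6
[-4, -9, 0, 6, 11] → max 11

12, 12, 12, 12, 12, 6, 11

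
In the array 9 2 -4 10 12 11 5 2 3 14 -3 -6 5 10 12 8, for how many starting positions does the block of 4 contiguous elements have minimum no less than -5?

(9, 2, -4, 10) → min -4  ≥ -5 ✓
(2, -4, 10, 12) → min -4  ≥ -5 ✓
(-4, 10, 12, 11) → min -4  ≥ -5 ✓
(10, 12, 11, 5) → min 5  ≥ -5 ✓
(12, 11, 5, 2) → min 2  ≥ -5 ✓
(11, 5, 2, 3) → min 2  ≥ -5 ✓
(5, 2, 3, 14) → min 2  ≥ -5 ✓
(2, 3, 14, -3) → min -3  ≥ -5 ✓
(3, 14, -3, -6) → min -6
(14, -3, -6, 5) → min -6
(-3, -6, 5, 10) → min -6
(-6, 5, 10, 12) → min -6
(5, 10, 12, 8) → min 5  ≥ -5 ✓
9 windows satisfy the condition.

9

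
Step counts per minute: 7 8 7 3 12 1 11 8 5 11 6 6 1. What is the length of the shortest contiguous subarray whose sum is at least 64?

9

add 7: running sum 7 < 64
add 8: running sum 15 < 64
add 7: running sum 22 < 64
add 3: running sum 25 < 64
add 12: running sum 37 < 64
add 1: running sum 38 < 64
add 11: running sum 49 < 64
add 8: running sum 57 < 64
add 5: running sum 62 < 64
add 11: shortest ending here [8, 7, 3, 12, 1, 11, 8, 5, 11] sum 66, len 9
add 6: shortest ending here [7, 3, 12, 1, 11, 8, 5, 11, 6] sum 64, len 9
add 6: shortest ending here [7, 3, 12, 1, 11, 8, 5, 11, 6, 6] sum 70, len 10
add 1: shortest ending here [3, 12, 1, 11, 8, 5, 11, 6, 6, 1] sum 64, len 10
Shortest qualifying length: 9.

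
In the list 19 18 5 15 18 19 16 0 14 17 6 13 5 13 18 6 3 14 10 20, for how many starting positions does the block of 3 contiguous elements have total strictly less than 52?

19 18 5 → sum 42  < 52 ✓
18 5 15 → sum 38  < 52 ✓
5 15 18 → sum 38  < 52 ✓
15 18 19 → sum 52
18 19 16 → sum 53
19 16 0 → sum 35  < 52 ✓
16 0 14 → sum 30  < 52 ✓
0 14 17 → sum 31  < 52 ✓
14 17 6 → sum 37  < 52 ✓
17 6 13 → sum 36  < 52 ✓
6 13 5 → sum 24  < 52 ✓
13 5 13 → sum 31  < 52 ✓
5 13 18 → sum 36  < 52 ✓
13 18 6 → sum 37  < 52 ✓
18 6 3 → sum 27  < 52 ✓
6 3 14 → sum 23  < 52 ✓
3 14 10 → sum 27  < 52 ✓
14 10 20 → sum 44  < 52 ✓
16 windows satisfy the condition.

16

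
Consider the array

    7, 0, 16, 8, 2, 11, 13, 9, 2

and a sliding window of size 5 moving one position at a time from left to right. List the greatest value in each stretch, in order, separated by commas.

[7, 0, 16, 8, 2] → max 16
[0, 16, 8, 2, 11] → max 16
[16, 8, 2, 11, 13] → max 16
[8, 2, 11, 13, 9] → max 13
[2, 11, 13, 9, 2] → max 13

16, 16, 16, 13, 13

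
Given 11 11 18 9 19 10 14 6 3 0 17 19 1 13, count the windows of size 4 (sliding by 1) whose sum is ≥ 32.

[11, 11, 18, 9] → sum 49  ≥ 32 ✓
[11, 18, 9, 19] → sum 57  ≥ 32 ✓
[18, 9, 19, 10] → sum 56  ≥ 32 ✓
[9, 19, 10, 14] → sum 52  ≥ 32 ✓
[19, 10, 14, 6] → sum 49  ≥ 32 ✓
[10, 14, 6, 3] → sum 33  ≥ 32 ✓
[14, 6, 3, 0] → sum 23
[6, 3, 0, 17] → sum 26
[3, 0, 17, 19] → sum 39  ≥ 32 ✓
[0, 17, 19, 1] → sum 37  ≥ 32 ✓
[17, 19, 1, 13] → sum 50  ≥ 32 ✓
9 windows satisfy the condition.

9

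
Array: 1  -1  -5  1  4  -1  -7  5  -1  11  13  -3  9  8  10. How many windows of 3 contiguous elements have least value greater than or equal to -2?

4

[1, -1, -5] → min -5
[-1, -5, 1] → min -5
[-5, 1, 4] → min -5
[1, 4, -1] → min -1  ≥ -2 ✓
[4, -1, -7] → min -7
[-1, -7, 5] → min -7
[-7, 5, -1] → min -7
[5, -1, 11] → min -1  ≥ -2 ✓
[-1, 11, 13] → min -1  ≥ -2 ✓
[11, 13, -3] → min -3
[13, -3, 9] → min -3
[-3, 9, 8] → min -3
[9, 8, 10] → min 8  ≥ -2 ✓
4 windows satisfy the condition.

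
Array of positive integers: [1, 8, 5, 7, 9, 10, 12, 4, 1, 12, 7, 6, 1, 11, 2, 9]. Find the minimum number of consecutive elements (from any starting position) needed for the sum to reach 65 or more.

Extend right; whenever the sum reaches 65, record the length and shrink from the left:
add 1: running sum 1 < 65
add 8: running sum 9 < 65
add 5: running sum 14 < 65
add 7: running sum 21 < 65
add 9: running sum 30 < 65
add 10: running sum 40 < 65
add 12: running sum 52 < 65
add 4: running sum 56 < 65
add 1: running sum 57 < 65
add 12: shortest ending here [8, 5, 7, 9, 10, 12, 4, 1, 12] sum 68, len 9
add 7: shortest ending here [5, 7, 9, 10, 12, 4, 1, 12, 7] sum 67, len 9
add 6: shortest ending here [7, 9, 10, 12, 4, 1, 12, 7, 6] sum 68, len 9
add 1: shortest ending here [7, 9, 10, 12, 4, 1, 12, 7, 6, 1] sum 69, len 10
add 11: shortest ending here [9, 10, 12, 4, 1, 12, 7, 6, 1, 11] sum 73, len 10
add 2: shortest ending here [10, 12, 4, 1, 12, 7, 6, 1, 11, 2] sum 66, len 10
add 9: shortest ending here [12, 4, 1, 12, 7, 6, 1, 11, 2, 9] sum 65, len 10
Shortest qualifying length: 9.

9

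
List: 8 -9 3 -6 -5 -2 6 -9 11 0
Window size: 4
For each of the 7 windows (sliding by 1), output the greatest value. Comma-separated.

Sliding a size-4 window across the 10 values:
(8, -9, 3, -6) → max 8
(-9, 3, -6, -5) → max 3
(3, -6, -5, -2) → max 3
(-6, -5, -2, 6) → max 6
(-5, -2, 6, -9) → max 6
(-2, 6, -9, 11) → max 11
(6, -9, 11, 0) → max 11

8, 3, 3, 6, 6, 11, 11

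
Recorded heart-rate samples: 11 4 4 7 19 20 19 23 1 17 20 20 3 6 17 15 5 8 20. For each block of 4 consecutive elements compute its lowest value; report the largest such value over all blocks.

11 4 4 7 → min 4
4 4 7 19 → min 4
4 7 19 20 → min 4
7 19 20 19 → min 7
19 20 19 23 → min 19
20 19 23 1 → min 1
19 23 1 17 → min 1
23 1 17 20 → min 1
1 17 20 20 → min 1
17 20 20 3 → min 3
20 20 3 6 → min 3
20 3 6 17 → min 3
3 6 17 15 → min 3
6 17 15 5 → min 5
17 15 5 8 → min 5
15 5 8 20 → min 5
Largest of these is 19.

19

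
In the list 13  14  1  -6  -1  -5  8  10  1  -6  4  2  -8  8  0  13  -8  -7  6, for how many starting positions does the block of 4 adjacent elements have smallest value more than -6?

2

[13, 14, 1, -6] → min -6
[14, 1, -6, -1] → min -6
[1, -6, -1, -5] → min -6
[-6, -1, -5, 8] → min -6
[-1, -5, 8, 10] → min -5  > -6 ✓
[-5, 8, 10, 1] → min -5  > -6 ✓
[8, 10, 1, -6] → min -6
[10, 1, -6, 4] → min -6
[1, -6, 4, 2] → min -6
[-6, 4, 2, -8] → min -8
[4, 2, -8, 8] → min -8
[2, -8, 8, 0] → min -8
[-8, 8, 0, 13] → min -8
[8, 0, 13, -8] → min -8
[0, 13, -8, -7] → min -8
[13, -8, -7, 6] → min -8
2 windows satisfy the condition.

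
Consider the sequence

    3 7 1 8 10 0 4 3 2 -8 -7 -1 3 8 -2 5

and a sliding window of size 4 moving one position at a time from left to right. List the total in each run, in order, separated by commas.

19, 26, 19, 22, 17, 9, 1, -10, -14, -13, 3, 8, 14

[3, 7, 1, 8] → sum 19
[7, 1, 8, 10] → sum 26
[1, 8, 10, 0] → sum 19
[8, 10, 0, 4] → sum 22
[10, 0, 4, 3] → sum 17
[0, 4, 3, 2] → sum 9
[4, 3, 2, -8] → sum 1
[3, 2, -8, -7] → sum -10
[2, -8, -7, -1] → sum -14
[-8, -7, -1, 3] → sum -13
[-7, -1, 3, 8] → sum 3
[-1, 3, 8, -2] → sum 8
[3, 8, -2, 5] → sum 14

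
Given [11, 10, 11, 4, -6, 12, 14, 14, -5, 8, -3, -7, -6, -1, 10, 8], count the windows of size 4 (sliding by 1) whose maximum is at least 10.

10

[11, 10, 11, 4] → max 11  ≥ 10 ✓
[10, 11, 4, -6] → max 11  ≥ 10 ✓
[11, 4, -6, 12] → max 12  ≥ 10 ✓
[4, -6, 12, 14] → max 14  ≥ 10 ✓
[-6, 12, 14, 14] → max 14  ≥ 10 ✓
[12, 14, 14, -5] → max 14  ≥ 10 ✓
[14, 14, -5, 8] → max 14  ≥ 10 ✓
[14, -5, 8, -3] → max 14  ≥ 10 ✓
[-5, 8, -3, -7] → max 8
[8, -3, -7, -6] → max 8
[-3, -7, -6, -1] → max -1
[-7, -6, -1, 10] → max 10  ≥ 10 ✓
[-6, -1, 10, 8] → max 10  ≥ 10 ✓
10 windows satisfy the condition.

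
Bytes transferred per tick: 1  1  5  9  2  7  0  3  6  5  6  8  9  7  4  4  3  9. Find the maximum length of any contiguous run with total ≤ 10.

3

[1] sum 1 len 1
[1, 1] sum 2 len 2
[1, 1, 5] sum 7 len 3
[9] sum 9 len 1
[2] sum 2 len 1
[2, 7] sum 9 len 2
[2, 7, 0] sum 9 len 3
[7, 0, 3] sum 10 len 3
[0, 3, 6] sum 9 len 3
[5] sum 5 len 1
[6] sum 6 len 1
[8] sum 8 len 1
[9] sum 9 len 1
[7] sum 7 len 1
[4] sum 4 len 1
[4, 4] sum 8 len 2
[4, 3] sum 7 len 2
[9] sum 9 len 1
Longest length seen: 3.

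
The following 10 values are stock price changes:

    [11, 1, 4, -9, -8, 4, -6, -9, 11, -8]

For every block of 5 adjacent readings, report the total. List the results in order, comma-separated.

-1, -8, -15, -28, -8, -8

11 1 4 -9 -8 → sum -1
1 4 -9 -8 4 → sum -8
4 -9 -8 4 -6 → sum -15
-9 -8 4 -6 -9 → sum -28
-8 4 -6 -9 11 → sum -8
4 -6 -9 11 -8 → sum -8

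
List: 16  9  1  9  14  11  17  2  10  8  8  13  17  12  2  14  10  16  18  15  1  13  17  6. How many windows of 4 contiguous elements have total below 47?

(16, 9, 1, 9) → sum 35  < 47 ✓
(9, 1, 9, 14) → sum 33  < 47 ✓
(1, 9, 14, 11) → sum 35  < 47 ✓
(9, 14, 11, 17) → sum 51
(14, 11, 17, 2) → sum 44  < 47 ✓
(11, 17, 2, 10) → sum 40  < 47 ✓
(17, 2, 10, 8) → sum 37  < 47 ✓
(2, 10, 8, 8) → sum 28  < 47 ✓
(10, 8, 8, 13) → sum 39  < 47 ✓
(8, 8, 13, 17) → sum 46  < 47 ✓
(8, 13, 17, 12) → sum 50
(13, 17, 12, 2) → sum 44  < 47 ✓
(17, 12, 2, 14) → sum 45  < 47 ✓
(12, 2, 14, 10) → sum 38  < 47 ✓
(2, 14, 10, 16) → sum 42  < 47 ✓
(14, 10, 16, 18) → sum 58
(10, 16, 18, 15) → sum 59
(16, 18, 15, 1) → sum 50
(18, 15, 1, 13) → sum 47
(15, 1, 13, 17) → sum 46  < 47 ✓
(1, 13, 17, 6) → sum 37  < 47 ✓
15 windows satisfy the condition.

15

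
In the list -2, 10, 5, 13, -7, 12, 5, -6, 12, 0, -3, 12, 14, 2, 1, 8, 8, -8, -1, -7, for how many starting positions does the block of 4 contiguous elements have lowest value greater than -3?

[-2, 10, 5, 13] → min -2  > -3 ✓
[10, 5, 13, -7] → min -7
[5, 13, -7, 12] → min -7
[13, -7, 12, 5] → min -7
[-7, 12, 5, -6] → min -7
[12, 5, -6, 12] → min -6
[5, -6, 12, 0] → min -6
[-6, 12, 0, -3] → min -6
[12, 0, -3, 12] → min -3
[0, -3, 12, 14] → min -3
[-3, 12, 14, 2] → min -3
[12, 14, 2, 1] → min 1  > -3 ✓
[14, 2, 1, 8] → min 1  > -3 ✓
[2, 1, 8, 8] → min 1  > -3 ✓
[1, 8, 8, -8] → min -8
[8, 8, -8, -1] → min -8
[8, -8, -1, -7] → min -8
4 windows satisfy the condition.

4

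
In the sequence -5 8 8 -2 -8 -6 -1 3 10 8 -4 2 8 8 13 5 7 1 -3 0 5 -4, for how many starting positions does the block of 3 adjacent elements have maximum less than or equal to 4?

4

(-5, 8, 8) → max 8
(8, 8, -2) → max 8
(8, -2, -8) → max 8
(-2, -8, -6) → max -2  ≤ 4 ✓
(-8, -6, -1) → max -1  ≤ 4 ✓
(-6, -1, 3) → max 3  ≤ 4 ✓
(-1, 3, 10) → max 10
(3, 10, 8) → max 10
(10, 8, -4) → max 10
(8, -4, 2) → max 8
(-4, 2, 8) → max 8
(2, 8, 8) → max 8
(8, 8, 13) → max 13
(8, 13, 5) → max 13
(13, 5, 7) → max 13
(5, 7, 1) → max 7
(7, 1, -3) → max 7
(1, -3, 0) → max 1  ≤ 4 ✓
(-3, 0, 5) → max 5
(0, 5, -4) → max 5
4 windows satisfy the condition.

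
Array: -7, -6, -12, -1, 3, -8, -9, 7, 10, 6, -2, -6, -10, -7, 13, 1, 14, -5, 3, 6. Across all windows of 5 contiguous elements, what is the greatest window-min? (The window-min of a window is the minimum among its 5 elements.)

-5

(-7, -6, -12, -1, 3) → min -12
(-6, -12, -1, 3, -8) → min -12
(-12, -1, 3, -8, -9) → min -12
(-1, 3, -8, -9, 7) → min -9
(3, -8, -9, 7, 10) → min -9
(-8, -9, 7, 10, 6) → min -9
(-9, 7, 10, 6, -2) → min -9
(7, 10, 6, -2, -6) → min -6
(10, 6, -2, -6, -10) → min -10
(6, -2, -6, -10, -7) → min -10
(-2, -6, -10, -7, 13) → min -10
(-6, -10, -7, 13, 1) → min -10
(-10, -7, 13, 1, 14) → min -10
(-7, 13, 1, 14, -5) → min -7
(13, 1, 14, -5, 3) → min -5
(1, 14, -5, 3, 6) → min -5
Greatest of these is -5.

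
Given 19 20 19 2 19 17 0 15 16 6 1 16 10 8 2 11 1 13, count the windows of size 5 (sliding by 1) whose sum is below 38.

19 20 19 2 19 → sum 79
20 19 2 19 17 → sum 77
19 2 19 17 0 → sum 57
2 19 17 0 15 → sum 53
19 17 0 15 16 → sum 67
17 0 15 16 6 → sum 54
0 15 16 6 1 → sum 38
15 16 6 1 16 → sum 54
16 6 1 16 10 → sum 49
6 1 16 10 8 → sum 41
1 16 10 8 2 → sum 37  < 38 ✓
16 10 8 2 11 → sum 47
10 8 2 11 1 → sum 32  < 38 ✓
8 2 11 1 13 → sum 35  < 38 ✓
3 windows satisfy the condition.

3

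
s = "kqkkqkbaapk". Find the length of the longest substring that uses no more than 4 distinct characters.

Extend right; when distinct count exceeds 4, shrink from the left:
add k: window [k] (1 distinct), len 1
add q: window [k, q] (2 distinct), len 2
add k: window [k, q, k] (2 distinct), len 3
add k: window [k, q, k, k] (2 distinct), len 4
add q: window [k, q, k, k, q] (2 distinct), len 5
add k: window [k, q, k, k, q, k] (2 distinct), len 6
add b: window [k, q, k, k, q, k, b] (3 distinct), len 7
add a: window [k, q, k, k, q, k, b, a] (4 distinct), len 8
add a: window [k, q, k, k, q, k, b, a, a] (4 distinct), len 9
add p: window [k, b, a, a, p] (4 distinct), len 5
add k: window [k, b, a, a, p, k] (4 distinct), len 6
Longest length with ≤4 distinct: 9.

9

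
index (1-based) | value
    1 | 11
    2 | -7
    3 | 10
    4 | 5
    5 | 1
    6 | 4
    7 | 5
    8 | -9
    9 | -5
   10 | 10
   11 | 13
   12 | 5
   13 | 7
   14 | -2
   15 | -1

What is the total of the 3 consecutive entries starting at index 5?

10

Elements at indices 5..7: 1, 4, 5
sum(1, 4, 5) = 10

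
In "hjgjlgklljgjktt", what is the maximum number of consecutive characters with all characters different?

4

add h: [h] len 1
add j: [h, j] len 2
add g: [h, j, g] len 3
add j (repeat j, move left end past it): [g, j] len 2
add l: [g, j, l] len 3
add g (repeat g, move left end past it): [j, l, g] len 3
add k: [j, l, g, k] len 4
add l (repeat l, move left end past it): [g, k, l] len 3
add l (repeat l, move left end past it): [l] len 1
add j: [l, j] len 2
add g: [l, j, g] len 3
add j (repeat j, move left end past it): [g, j] len 2
add k: [g, j, k] len 3
add t: [g, j, k, t] len 4
add t (repeat t, move left end past it): [t] len 1
Longest all-distinct length: 4.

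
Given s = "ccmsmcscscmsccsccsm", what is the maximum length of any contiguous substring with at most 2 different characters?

7

Extend right; when distinct count exceeds 2, shrink from the left:
add c: window [c] (1 distinct), len 1
add c: window [c, c] (1 distinct), len 2
add m: window [c, c, m] (2 distinct), len 3
add s: window [m, s] (2 distinct), len 2
add m: window [m, s, m] (2 distinct), len 3
add c: window [m, c] (2 distinct), len 2
add s: window [c, s] (2 distinct), len 2
add c: window [c, s, c] (2 distinct), len 3
add s: window [c, s, c, s] (2 distinct), len 4
add c: window [c, s, c, s, c] (2 distinct), len 5
add m: window [c, m] (2 distinct), len 2
add s: window [m, s] (2 distinct), len 2
add c: window [s, c] (2 distinct), len 2
add c: window [s, c, c] (2 distinct), len 3
add s: window [s, c, c, s] (2 distinct), len 4
add c: window [s, c, c, s, c] (2 distinct), len 5
add c: window [s, c, c, s, c, c] (2 distinct), len 6
add s: window [s, c, c, s, c, c, s] (2 distinct), len 7
add m: window [s, m] (2 distinct), len 2
Longest length with ≤2 distinct: 7.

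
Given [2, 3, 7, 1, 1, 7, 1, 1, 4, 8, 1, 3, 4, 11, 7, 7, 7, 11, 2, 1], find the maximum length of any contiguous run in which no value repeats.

6

add 2: [2] len 1
add 3: [2, 3] len 2
add 7: [2, 3, 7] len 3
add 1: [2, 3, 7, 1] len 4
add 1 (repeat 1, move left end past it): [1] len 1
add 7: [1, 7] len 2
add 1 (repeat 1, move left end past it): [7, 1] len 2
add 1 (repeat 1, move left end past it): [1] len 1
add 4: [1, 4] len 2
add 8: [1, 4, 8] len 3
add 1 (repeat 1, move left end past it): [4, 8, 1] len 3
add 3: [4, 8, 1, 3] len 4
add 4 (repeat 4, move left end past it): [8, 1, 3, 4] len 4
add 11: [8, 1, 3, 4, 11] len 5
add 7: [8, 1, 3, 4, 11, 7] len 6
add 7 (repeat 7, move left end past it): [7] len 1
add 7 (repeat 7, move left end past it): [7] len 1
add 11: [7, 11] len 2
add 2: [7, 11, 2] len 3
add 1: [7, 11, 2, 1] len 4
Longest all-distinct length: 6.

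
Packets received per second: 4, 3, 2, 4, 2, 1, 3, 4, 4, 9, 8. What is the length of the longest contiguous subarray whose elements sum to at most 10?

Extend to the right; shrink from the left whenever the sum exceeds 10:
→ 4: sum 4, len 1
→ 3: sum 7, len 2
→ 2: sum 9, len 3
→ 4 (dropped 4): sum 9, len 3
→ 2 (dropped 3): sum 8, len 3
→ 1: sum 9, len 4
→ 3 (dropped 2): sum 10, len 4
→ 4 (dropped 4): sum 10, len 4
→ 4 (dropped 2, 1, 3): sum 8, len 2
→ 9 (dropped 4, 4): sum 9, len 1
→ 8 (dropped 9): sum 8, len 1
Longest length seen: 4.

4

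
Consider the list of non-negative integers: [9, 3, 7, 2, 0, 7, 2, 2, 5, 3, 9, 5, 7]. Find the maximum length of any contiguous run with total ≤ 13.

Extend to the right; shrink from the left whenever the sum exceeds 13:
[9] sum 9 len 1
[9, 3] sum 12 len 2
[3, 7] sum 10 len 2
[3, 7, 2] sum 12 len 3
[3, 7, 2, 0] sum 12 len 4
[2, 0, 7] sum 9 len 3
[2, 0, 7, 2] sum 11 len 4
[2, 0, 7, 2, 2] sum 13 len 5
[2, 2, 5] sum 9 len 3
[2, 2, 5, 3] sum 12 len 4
[3, 9] sum 12 len 2
[5] sum 5 len 1
[5, 7] sum 12 len 2
Longest length seen: 5.

5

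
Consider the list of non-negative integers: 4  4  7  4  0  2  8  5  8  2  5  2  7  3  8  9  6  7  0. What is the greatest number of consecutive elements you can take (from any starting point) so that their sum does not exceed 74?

15

[4] sum 4 len 1
[4, 4] sum 8 len 2
[4, 4, 7] sum 15 len 3
[4, 4, 7, 4] sum 19 len 4
[4, 4, 7, 4, 0] sum 19 len 5
[4, 4, 7, 4, 0, 2] sum 21 len 6
[4, 4, 7, 4, 0, 2, 8] sum 29 len 7
[4, 4, 7, 4, 0, 2, 8, 5] sum 34 len 8
[4, 4, 7, 4, 0, 2, 8, 5, 8] sum 42 len 9
[4, 4, 7, 4, 0, 2, 8, 5, 8, 2] sum 44 len 10
[4, 4, 7, 4, 0, 2, 8, 5, 8, 2, 5] sum 49 len 11
[4, 4, 7, 4, 0, 2, 8, 5, 8, 2, 5, 2] sum 51 len 12
[4, 4, 7, 4, 0, 2, 8, 5, 8, 2, 5, 2, 7] sum 58 len 13
[4, 4, 7, 4, 0, 2, 8, 5, 8, 2, 5, 2, 7, 3] sum 61 len 14
[4, 4, 7, 4, 0, 2, 8, 5, 8, 2, 5, 2, 7, 3, 8] sum 69 len 15
[4, 7, 4, 0, 2, 8, 5, 8, 2, 5, 2, 7, 3, 8, 9] sum 74 len 15
[4, 0, 2, 8, 5, 8, 2, 5, 2, 7, 3, 8, 9, 6] sum 69 len 14
[0, 2, 8, 5, 8, 2, 5, 2, 7, 3, 8, 9, 6, 7] sum 72 len 14
[0, 2, 8, 5, 8, 2, 5, 2, 7, 3, 8, 9, 6, 7, 0] sum 72 len 15
Longest length seen: 15.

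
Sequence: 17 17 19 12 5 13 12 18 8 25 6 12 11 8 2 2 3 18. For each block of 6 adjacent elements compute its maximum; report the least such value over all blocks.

12

(17, 17, 19, 12, 5, 13) → max 19
(17, 19, 12, 5, 13, 12) → max 19
(19, 12, 5, 13, 12, 18) → max 19
(12, 5, 13, 12, 18, 8) → max 18
(5, 13, 12, 18, 8, 25) → max 25
(13, 12, 18, 8, 25, 6) → max 25
(12, 18, 8, 25, 6, 12) → max 25
(18, 8, 25, 6, 12, 11) → max 25
(8, 25, 6, 12, 11, 8) → max 25
(25, 6, 12, 11, 8, 2) → max 25
(6, 12, 11, 8, 2, 2) → max 12
(12, 11, 8, 2, 2, 3) → max 12
(11, 8, 2, 2, 3, 18) → max 18
Least of these is 12.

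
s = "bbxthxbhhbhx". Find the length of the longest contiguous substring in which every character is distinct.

4

[b] len 1
[b] len 1
[b, x] len 2
[b, x, t] len 3
[b, x, t, h] len 4
[t, h, x] len 3
[t, h, x, b] len 4
[x, b, h] len 3
[h] len 1
[h, b] len 2
[b, h] len 2
[b, h, x] len 3
Longest all-distinct length: 4.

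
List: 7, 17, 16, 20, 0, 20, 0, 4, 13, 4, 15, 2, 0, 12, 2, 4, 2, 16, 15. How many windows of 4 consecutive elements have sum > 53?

2

7 17 16 20 → sum 60  > 53 ✓
17 16 20 0 → sum 53
16 20 0 20 → sum 56  > 53 ✓
20 0 20 0 → sum 40
0 20 0 4 → sum 24
20 0 4 13 → sum 37
0 4 13 4 → sum 21
4 13 4 15 → sum 36
13 4 15 2 → sum 34
4 15 2 0 → sum 21
15 2 0 12 → sum 29
2 0 12 2 → sum 16
0 12 2 4 → sum 18
12 2 4 2 → sum 20
2 4 2 16 → sum 24
4 2 16 15 → sum 37
2 windows satisfy the condition.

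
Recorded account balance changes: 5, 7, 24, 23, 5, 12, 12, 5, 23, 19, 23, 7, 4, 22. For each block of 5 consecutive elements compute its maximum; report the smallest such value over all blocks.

Each size-5 window and its max:
(5, 7, 24, 23, 5) → max 24
(7, 24, 23, 5, 12) → max 24
(24, 23, 5, 12, 12) → max 24
(23, 5, 12, 12, 5) → max 23
(5, 12, 12, 5, 23) → max 23
(12, 12, 5, 23, 19) → max 23
(12, 5, 23, 19, 23) → max 23
(5, 23, 19, 23, 7) → max 23
(23, 19, 23, 7, 4) → max 23
(19, 23, 7, 4, 22) → max 23
Smallest of these is 23.

23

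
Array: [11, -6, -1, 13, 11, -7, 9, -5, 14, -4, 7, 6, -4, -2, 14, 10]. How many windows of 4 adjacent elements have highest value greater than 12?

11 -6 -1 13 → max 13  > 12 ✓
-6 -1 13 11 → max 13  > 12 ✓
-1 13 11 -7 → max 13  > 12 ✓
13 11 -7 9 → max 13  > 12 ✓
11 -7 9 -5 → max 11
-7 9 -5 14 → max 14  > 12 ✓
9 -5 14 -4 → max 14  > 12 ✓
-5 14 -4 7 → max 14  > 12 ✓
14 -4 7 6 → max 14  > 12 ✓
-4 7 6 -4 → max 7
7 6 -4 -2 → max 7
6 -4 -2 14 → max 14  > 12 ✓
-4 -2 14 10 → max 14  > 12 ✓
10 windows satisfy the condition.

10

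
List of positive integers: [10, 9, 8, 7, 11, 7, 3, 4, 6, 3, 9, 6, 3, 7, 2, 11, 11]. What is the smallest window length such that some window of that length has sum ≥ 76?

add 10: running sum 10 < 76
add 9: running sum 19 < 76
add 8: running sum 27 < 76
add 7: running sum 34 < 76
add 11: running sum 45 < 76
add 7: running sum 52 < 76
add 3: running sum 55 < 76
add 4: running sum 59 < 76
add 6: running sum 65 < 76
add 3: running sum 68 < 76
end 10: [10, 9, 8, 7, 11, 7, 3, 4, 6, 3, 9] sum 77, len 11
end 11: [10, 9, 8, 7, 11, 7, 3, 4, 6, 3, 9, 6] sum 83, len 12
end 12: [9, 8, 7, 11, 7, 3, 4, 6, 3, 9, 6, 3] sum 76, len 12
end 13: [9, 8, 7, 11, 7, 3, 4, 6, 3, 9, 6, 3, 7] sum 83, len 13
end 14: [8, 7, 11, 7, 3, 4, 6, 3, 9, 6, 3, 7, 2] sum 76, len 13
end 15: [7, 11, 7, 3, 4, 6, 3, 9, 6, 3, 7, 2, 11] sum 79, len 13
end 16: [11, 7, 3, 4, 6, 3, 9, 6, 3, 7, 2, 11, 11] sum 83, len 13
Shortest qualifying length: 11.

11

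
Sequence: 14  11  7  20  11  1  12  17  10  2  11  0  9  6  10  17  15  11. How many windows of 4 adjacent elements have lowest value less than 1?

4

14 11 7 20 → min 7
11 7 20 11 → min 7
7 20 11 1 → min 1
20 11 1 12 → min 1
11 1 12 17 → min 1
1 12 17 10 → min 1
12 17 10 2 → min 2
17 10 2 11 → min 2
10 2 11 0 → min 0  < 1 ✓
2 11 0 9 → min 0  < 1 ✓
11 0 9 6 → min 0  < 1 ✓
0 9 6 10 → min 0  < 1 ✓
9 6 10 17 → min 6
6 10 17 15 → min 6
10 17 15 11 → min 10
4 windows satisfy the condition.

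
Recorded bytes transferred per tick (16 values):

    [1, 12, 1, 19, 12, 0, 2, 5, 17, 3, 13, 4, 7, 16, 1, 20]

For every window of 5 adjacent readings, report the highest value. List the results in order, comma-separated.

1 12 1 19 12 → max 19
12 1 19 12 0 → max 19
1 19 12 0 2 → max 19
19 12 0 2 5 → max 19
12 0 2 5 17 → max 17
0 2 5 17 3 → max 17
2 5 17 3 13 → max 17
5 17 3 13 4 → max 17
17 3 13 4 7 → max 17
3 13 4 7 16 → max 16
13 4 7 16 1 → max 16
4 7 16 1 20 → max 20

19, 19, 19, 19, 17, 17, 17, 17, 17, 16, 16, 20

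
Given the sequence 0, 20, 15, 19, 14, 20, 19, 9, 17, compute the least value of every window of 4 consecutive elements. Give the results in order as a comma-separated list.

0, 14, 14, 14, 9, 9

(0, 20, 15, 19) → min 0
(20, 15, 19, 14) → min 14
(15, 19, 14, 20) → min 14
(19, 14, 20, 19) → min 14
(14, 20, 19, 9) → min 9
(20, 19, 9, 17) → min 9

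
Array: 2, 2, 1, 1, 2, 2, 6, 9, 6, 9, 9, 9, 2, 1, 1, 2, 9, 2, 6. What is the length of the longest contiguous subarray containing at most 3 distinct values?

9

Extend right; when distinct count exceeds 3, shrink from the left:
[2] 1 distinct, len 1
[2, 2] 1 distinct, len 2
[2, 2, 1] 2 distinct, len 3
[2, 2, 1, 1] 2 distinct, len 4
[2, 2, 1, 1, 2] 2 distinct, len 5
[2, 2, 1, 1, 2, 2] 2 distinct, len 6
[2, 2, 1, 1, 2, 2, 6] 3 distinct, len 7
[2, 2, 6, 9] 3 distinct, len 4
[2, 2, 6, 9, 6] 3 distinct, len 5
[2, 2, 6, 9, 6, 9] 3 distinct, len 6
[2, 2, 6, 9, 6, 9, 9] 3 distinct, len 7
[2, 2, 6, 9, 6, 9, 9, 9] 3 distinct, len 8
[2, 2, 6, 9, 6, 9, 9, 9, 2] 3 distinct, len 9
[9, 9, 9, 2, 1] 3 distinct, len 5
[9, 9, 9, 2, 1, 1] 3 distinct, len 6
[9, 9, 9, 2, 1, 1, 2] 3 distinct, len 7
[9, 9, 9, 2, 1, 1, 2, 9] 3 distinct, len 8
[9, 9, 9, 2, 1, 1, 2, 9, 2] 3 distinct, len 9
[2, 9, 2, 6] 3 distinct, len 4
Longest length with ≤3 distinct: 9.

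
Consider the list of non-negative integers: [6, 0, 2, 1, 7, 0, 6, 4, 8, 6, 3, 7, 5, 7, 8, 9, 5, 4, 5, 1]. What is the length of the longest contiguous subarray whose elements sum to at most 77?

→ 6: sum 6, len 1
→ 0: sum 6, len 2
→ 2: sum 8, len 3
→ 1: sum 9, len 4
→ 7: sum 16, len 5
→ 0: sum 16, len 6
→ 6: sum 22, len 7
→ 4: sum 26, len 8
→ 8: sum 34, len 9
→ 6: sum 40, len 10
→ 3: sum 43, len 11
→ 7: sum 50, len 12
→ 5: sum 55, len 13
→ 7: sum 62, len 14
→ 8: sum 70, len 15
→ 9 (dropped 6): sum 73, len 15
→ 5 (dropped 0, 2): sum 76, len 14
→ 4 (dropped 1, 7): sum 72, len 13
→ 5: sum 77, len 14
→ 1 (dropped 0, 6): sum 72, len 13
Longest length seen: 15.

15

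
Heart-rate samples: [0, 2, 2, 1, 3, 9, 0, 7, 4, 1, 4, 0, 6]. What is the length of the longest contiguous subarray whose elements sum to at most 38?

Extend to the right; shrink from the left whenever the sum exceeds 38:
add 0: [0] sum 0, len 1
add 2: [0, 2] sum 2, len 2
add 2: [0, 2, 2] sum 4, len 3
add 1: [0, 2, 2, 1] sum 5, len 4
add 3: [0, 2, 2, 1, 3] sum 8, len 5
add 9: [0, 2, 2, 1, 3, 9] sum 17, len 6
add 0: [0, 2, 2, 1, 3, 9, 0] sum 17, len 7
add 7: [0, 2, 2, 1, 3, 9, 0, 7] sum 24, len 8
add 4: [0, 2, 2, 1, 3, 9, 0, 7, 4] sum 28, len 9
add 1: [0, 2, 2, 1, 3, 9, 0, 7, 4, 1] sum 29, len 10
add 4: [0, 2, 2, 1, 3, 9, 0, 7, 4, 1, 4] sum 33, len 11
add 0: [0, 2, 2, 1, 3, 9, 0, 7, 4, 1, 4, 0] sum 33, len 12
add 6: [2, 1, 3, 9, 0, 7, 4, 1, 4, 0, 6] sum 37, len 11
Longest length seen: 12.

12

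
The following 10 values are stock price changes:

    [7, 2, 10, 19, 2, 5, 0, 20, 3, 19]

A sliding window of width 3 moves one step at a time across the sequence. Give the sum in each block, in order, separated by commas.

[7, 2, 10] → sum 19
[2, 10, 19] → sum 31
[10, 19, 2] → sum 31
[19, 2, 5] → sum 26
[2, 5, 0] → sum 7
[5, 0, 20] → sum 25
[0, 20, 3] → sum 23
[20, 3, 19] → sum 42

19, 31, 31, 26, 7, 25, 23, 42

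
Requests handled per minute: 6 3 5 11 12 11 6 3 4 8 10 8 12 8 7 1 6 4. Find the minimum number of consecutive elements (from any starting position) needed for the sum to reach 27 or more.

add 6: running sum 6 < 27
add 3: running sum 9 < 27
add 5: running sum 14 < 27
add 11: running sum 25 < 27
add 12: shortest ending here [5, 11, 12] sum 28, len 3
add 11: shortest ending here [11, 12, 11] sum 34, len 3
add 6: shortest ending here [12, 11, 6] sum 29, len 3
add 3: shortest ending here [12, 11, 6, 3] sum 32, len 4
add 4: shortest ending here [12, 11, 6, 3, 4] sum 36, len 5
add 8: shortest ending here [11, 6, 3, 4, 8] sum 32, len 5
add 10: shortest ending here [6, 3, 4, 8, 10] sum 31, len 5
add 8: shortest ending here [4, 8, 10, 8] sum 30, len 4
add 12: shortest ending here [10, 8, 12] sum 30, len 3
add 8: shortest ending here [8, 12, 8] sum 28, len 3
add 7: shortest ending here [12, 8, 7] sum 27, len 3
add 1: shortest ending here [12, 8, 7, 1] sum 28, len 4
add 6: shortest ending here [12, 8, 7, 1, 6] sum 34, len 5
add 4: shortest ending here [12, 8, 7, 1, 6, 4] sum 38, len 6
Shortest qualifying length: 3.

3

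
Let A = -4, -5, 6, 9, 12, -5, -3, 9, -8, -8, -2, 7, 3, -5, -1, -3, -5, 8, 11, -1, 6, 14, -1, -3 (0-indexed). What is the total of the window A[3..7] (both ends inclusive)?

22

Elements at indices 3..7: 9, 12, -5, -3, 9
sum(9, 12, -5, -3, 9) = 22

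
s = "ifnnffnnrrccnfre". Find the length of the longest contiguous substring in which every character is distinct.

[i] len 1
[i, f] len 2
[i, f, n] len 3
[n] len 1
[n, f] len 2
[f] len 1
[f, n] len 2
[n] len 1
[n, r] len 2
[r] len 1
[r, c] len 2
[c] len 1
[c, n] len 2
[c, n, f] len 3
[c, n, f, r] len 4
[c, n, f, r, e] len 5
Longest all-distinct length: 5.

5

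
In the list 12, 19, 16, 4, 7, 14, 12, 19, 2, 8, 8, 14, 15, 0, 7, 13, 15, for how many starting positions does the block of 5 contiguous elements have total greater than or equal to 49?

10

(12, 19, 16, 4, 7) → sum 58  ≥ 49 ✓
(19, 16, 4, 7, 14) → sum 60  ≥ 49 ✓
(16, 4, 7, 14, 12) → sum 53  ≥ 49 ✓
(4, 7, 14, 12, 19) → sum 56  ≥ 49 ✓
(7, 14, 12, 19, 2) → sum 54  ≥ 49 ✓
(14, 12, 19, 2, 8) → sum 55  ≥ 49 ✓
(12, 19, 2, 8, 8) → sum 49  ≥ 49 ✓
(19, 2, 8, 8, 14) → sum 51  ≥ 49 ✓
(2, 8, 8, 14, 15) → sum 47
(8, 8, 14, 15, 0) → sum 45
(8, 14, 15, 0, 7) → sum 44
(14, 15, 0, 7, 13) → sum 49  ≥ 49 ✓
(15, 0, 7, 13, 15) → sum 50  ≥ 49 ✓
10 windows satisfy the condition.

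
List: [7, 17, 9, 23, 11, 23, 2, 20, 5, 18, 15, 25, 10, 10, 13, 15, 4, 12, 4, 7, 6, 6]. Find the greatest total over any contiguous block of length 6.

93

Each size-6 window and its sum:
7 17 9 23 11 23 → sum 90
17 9 23 11 23 2 → sum 85
9 23 11 23 2 20 → sum 88
23 11 23 2 20 5 → sum 84
11 23 2 20 5 18 → sum 79
23 2 20 5 18 15 → sum 83
2 20 5 18 15 25 → sum 85
20 5 18 15 25 10 → sum 93
5 18 15 25 10 10 → sum 83
18 15 25 10 10 13 → sum 91
15 25 10 10 13 15 → sum 88
25 10 10 13 15 4 → sum 77
10 10 13 15 4 12 → sum 64
10 13 15 4 12 4 → sum 58
13 15 4 12 4 7 → sum 55
15 4 12 4 7 6 → sum 48
4 12 4 7 6 6 → sum 39
Greatest of these is 93.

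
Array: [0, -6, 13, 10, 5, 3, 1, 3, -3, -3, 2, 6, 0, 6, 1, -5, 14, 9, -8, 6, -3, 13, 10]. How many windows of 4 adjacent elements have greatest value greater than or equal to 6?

(0, -6, 13, 10) → max 13  ≥ 6 ✓
(-6, 13, 10, 5) → max 13  ≥ 6 ✓
(13, 10, 5, 3) → max 13  ≥ 6 ✓
(10, 5, 3, 1) → max 10  ≥ 6 ✓
(5, 3, 1, 3) → max 5
(3, 1, 3, -3) → max 3
(1, 3, -3, -3) → max 3
(3, -3, -3, 2) → max 3
(-3, -3, 2, 6) → max 6  ≥ 6 ✓
(-3, 2, 6, 0) → max 6  ≥ 6 ✓
(2, 6, 0, 6) → max 6  ≥ 6 ✓
(6, 0, 6, 1) → max 6  ≥ 6 ✓
(0, 6, 1, -5) → max 6  ≥ 6 ✓
(6, 1, -5, 14) → max 14  ≥ 6 ✓
(1, -5, 14, 9) → max 14  ≥ 6 ✓
(-5, 14, 9, -8) → max 14  ≥ 6 ✓
(14, 9, -8, 6) → max 14  ≥ 6 ✓
(9, -8, 6, -3) → max 9  ≥ 6 ✓
(-8, 6, -3, 13) → max 13  ≥ 6 ✓
(6, -3, 13, 10) → max 13  ≥ 6 ✓
16 windows satisfy the condition.

16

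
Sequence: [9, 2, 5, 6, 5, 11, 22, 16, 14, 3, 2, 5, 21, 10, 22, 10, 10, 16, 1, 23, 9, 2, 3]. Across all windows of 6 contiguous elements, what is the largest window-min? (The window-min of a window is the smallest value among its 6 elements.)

Window mins for each of the 18 positions:
9 2 5 6 5 11 → min 2
2 5 6 5 11 22 → min 2
5 6 5 11 22 16 → min 5
6 5 11 22 16 14 → min 5
5 11 22 16 14 3 → min 3
11 22 16 14 3 2 → min 2
22 16 14 3 2 5 → min 2
16 14 3 2 5 21 → min 2
14 3 2 5 21 10 → min 2
3 2 5 21 10 22 → min 2
2 5 21 10 22 10 → min 2
5 21 10 22 10 10 → min 5
21 10 22 10 10 16 → min 10
10 22 10 10 16 1 → min 1
22 10 10 16 1 23 → min 1
10 10 16 1 23 9 → min 1
10 16 1 23 9 2 → min 1
16 1 23 9 2 3 → min 1
Largest of these is 10.

10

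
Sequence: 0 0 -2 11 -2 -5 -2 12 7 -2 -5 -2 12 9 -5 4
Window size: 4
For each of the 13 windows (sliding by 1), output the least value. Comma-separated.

0 0 -2 11 → min -2
0 -2 11 -2 → min -2
-2 11 -2 -5 → min -5
11 -2 -5 -2 → min -5
-2 -5 -2 12 → min -5
-5 -2 12 7 → min -5
-2 12 7 -2 → min -2
12 7 -2 -5 → min -5
7 -2 -5 -2 → min -5
-2 -5 -2 12 → min -5
-5 -2 12 9 → min -5
-2 12 9 -5 → min -5
12 9 -5 4 → min -5

-2, -2, -5, -5, -5, -5, -2, -5, -5, -5, -5, -5, -5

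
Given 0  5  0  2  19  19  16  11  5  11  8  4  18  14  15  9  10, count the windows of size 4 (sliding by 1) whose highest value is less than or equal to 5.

1

(0, 5, 0, 2) → max 5  ≤ 5 ✓
(5, 0, 2, 19) → max 19
(0, 2, 19, 19) → max 19
(2, 19, 19, 16) → max 19
(19, 19, 16, 11) → max 19
(19, 16, 11, 5) → max 19
(16, 11, 5, 11) → max 16
(11, 5, 11, 8) → max 11
(5, 11, 8, 4) → max 11
(11, 8, 4, 18) → max 18
(8, 4, 18, 14) → max 18
(4, 18, 14, 15) → max 18
(18, 14, 15, 9) → max 18
(14, 15, 9, 10) → max 15
1 window satisfy the condition.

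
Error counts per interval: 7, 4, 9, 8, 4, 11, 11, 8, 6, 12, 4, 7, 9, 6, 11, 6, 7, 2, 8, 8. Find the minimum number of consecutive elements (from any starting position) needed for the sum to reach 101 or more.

13

Extend right; whenever the sum reaches 101, record the length and shrink from the left:
add 7: running sum 7 < 101
add 4: running sum 11 < 101
add 9: running sum 20 < 101
add 8: running sum 28 < 101
add 4: running sum 32 < 101
add 11: running sum 43 < 101
add 11: running sum 54 < 101
add 8: running sum 62 < 101
add 6: running sum 68 < 101
add 12: running sum 80 < 101
add 4: running sum 84 < 101
add 7: running sum 91 < 101
add 9: running sum 100 < 101
end 13: [7, 4, 9, 8, 4, 11, 11, 8, 6, 12, 4, 7, 9, 6] sum 106, len 14
end 14: [9, 8, 4, 11, 11, 8, 6, 12, 4, 7, 9, 6, 11] sum 106, len 13
end 15: [8, 4, 11, 11, 8, 6, 12, 4, 7, 9, 6, 11, 6] sum 103, len 13
end 16: [4, 11, 11, 8, 6, 12, 4, 7, 9, 6, 11, 6, 7] sum 102, len 13
end 17: [4, 11, 11, 8, 6, 12, 4, 7, 9, 6, 11, 6, 7, 2] sum 104, len 14
end 18: [11, 11, 8, 6, 12, 4, 7, 9, 6, 11, 6, 7, 2, 8] sum 108, len 14
end 19: [11, 8, 6, 12, 4, 7, 9, 6, 11, 6, 7, 2, 8, 8] sum 105, len 14
Shortest qualifying length: 13.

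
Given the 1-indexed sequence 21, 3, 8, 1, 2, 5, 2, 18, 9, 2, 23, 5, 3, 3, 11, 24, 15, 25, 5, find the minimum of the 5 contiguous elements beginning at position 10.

2

Elements at indices 10..14: 2, 23, 5, 3, 3
min(2, 23, 5, 3, 3) = 2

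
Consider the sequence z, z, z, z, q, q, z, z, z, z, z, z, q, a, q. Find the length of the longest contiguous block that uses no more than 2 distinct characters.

[z] 1 distinct, len 1
[z, z] 1 distinct, len 2
[z, z, z] 1 distinct, len 3
[z, z, z, z] 1 distinct, len 4
[z, z, z, z, q] 2 distinct, len 5
[z, z, z, z, q, q] 2 distinct, len 6
[z, z, z, z, q, q, z] 2 distinct, len 7
[z, z, z, z, q, q, z, z] 2 distinct, len 8
[z, z, z, z, q, q, z, z, z] 2 distinct, len 9
[z, z, z, z, q, q, z, z, z, z] 2 distinct, len 10
[z, z, z, z, q, q, z, z, z, z, z] 2 distinct, len 11
[z, z, z, z, q, q, z, z, z, z, z, z] 2 distinct, len 12
[z, z, z, z, q, q, z, z, z, z, z, z, q] 2 distinct, len 13
[q, a] 2 distinct, len 2
[q, a, q] 2 distinct, len 3
Longest length with ≤2 distinct: 13.

13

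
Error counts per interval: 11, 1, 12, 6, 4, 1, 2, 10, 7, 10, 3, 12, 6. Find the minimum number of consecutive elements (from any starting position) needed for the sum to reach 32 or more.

4

Extend right; whenever the sum reaches 32, record the length and shrink from the left:
add 11: running sum 11 < 32
add 1: running sum 12 < 32
add 12: running sum 24 < 32
add 6: running sum 30 < 32
add 4: shortest ending here [11, 1, 12, 6, 4] sum 34, len 5
add 1: shortest ending here [11, 1, 12, 6, 4, 1] sum 35, len 6
add 2: shortest ending here [11, 1, 12, 6, 4, 1, 2] sum 37, len 7
add 10: shortest ending here [12, 6, 4, 1, 2, 10] sum 35, len 6
add 7: shortest ending here [12, 6, 4, 1, 2, 10, 7] sum 42, len 7
add 10: shortest ending here [4, 1, 2, 10, 7, 10] sum 34, len 6
add 3: shortest ending here [2, 10, 7, 10, 3] sum 32, len 5
add 12: shortest ending here [7, 10, 3, 12] sum 32, len 4
add 6: shortest ending here [7, 10, 3, 12, 6] sum 38, len 5
Shortest qualifying length: 4.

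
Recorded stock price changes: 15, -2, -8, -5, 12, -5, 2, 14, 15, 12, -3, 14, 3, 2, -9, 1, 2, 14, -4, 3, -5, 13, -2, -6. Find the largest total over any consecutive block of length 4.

43

(15, -2, -8, -5) → sum 0
(-2, -8, -5, 12) → sum -3
(-8, -5, 12, -5) → sum -6
(-5, 12, -5, 2) → sum 4
(12, -5, 2, 14) → sum 23
(-5, 2, 14, 15) → sum 26
(2, 14, 15, 12) → sum 43
(14, 15, 12, -3) → sum 38
(15, 12, -3, 14) → sum 38
(12, -3, 14, 3) → sum 26
(-3, 14, 3, 2) → sum 16
(14, 3, 2, -9) → sum 10
(3, 2, -9, 1) → sum -3
(2, -9, 1, 2) → sum -4
(-9, 1, 2, 14) → sum 8
(1, 2, 14, -4) → sum 13
(2, 14, -4, 3) → sum 15
(14, -4, 3, -5) → sum 8
(-4, 3, -5, 13) → sum 7
(3, -5, 13, -2) → sum 9
(-5, 13, -2, -6) → sum 0
Largest of these is 43.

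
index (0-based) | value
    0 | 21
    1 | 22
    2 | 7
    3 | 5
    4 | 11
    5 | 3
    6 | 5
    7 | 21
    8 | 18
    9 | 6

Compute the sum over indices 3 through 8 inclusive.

63

Elements at indices 3..8: 5, 11, 3, 5, 21, 18
sum(5, 11, 3, 5, 21, 18) = 63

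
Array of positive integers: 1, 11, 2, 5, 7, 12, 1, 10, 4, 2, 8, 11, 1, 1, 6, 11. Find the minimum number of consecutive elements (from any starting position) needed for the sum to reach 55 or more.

8

add 1: running sum 1 < 55
add 11: running sum 12 < 55
add 2: running sum 14 < 55
add 5: running sum 19 < 55
add 7: running sum 26 < 55
add 12: running sum 38 < 55
add 1: running sum 39 < 55
add 10: running sum 49 < 55
add 4: running sum 53 < 55
end 9: [1, 11, 2, 5, 7, 12, 1, 10, 4, 2] sum 55, len 10
end 10: [11, 2, 5, 7, 12, 1, 10, 4, 2, 8] sum 62, len 10
end 11: [7, 12, 1, 10, 4, 2, 8, 11] sum 55, len 8
end 12: [7, 12, 1, 10, 4, 2, 8, 11, 1] sum 56, len 9
end 13: [7, 12, 1, 10, 4, 2, 8, 11, 1, 1] sum 57, len 10
end 14: [12, 1, 10, 4, 2, 8, 11, 1, 1, 6] sum 56, len 10
end 15: [1, 10, 4, 2, 8, 11, 1, 1, 6, 11] sum 55, len 10
Shortest qualifying length: 8.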